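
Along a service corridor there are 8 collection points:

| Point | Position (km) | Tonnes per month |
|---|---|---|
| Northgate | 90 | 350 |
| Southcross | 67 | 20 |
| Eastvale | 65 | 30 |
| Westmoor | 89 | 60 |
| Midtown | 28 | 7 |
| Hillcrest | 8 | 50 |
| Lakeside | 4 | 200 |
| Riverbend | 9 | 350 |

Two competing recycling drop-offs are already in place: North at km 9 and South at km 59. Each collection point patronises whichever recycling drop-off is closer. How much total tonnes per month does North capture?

607

The indifferent point is the midpoint (9+59)/2 = 34; collection points left of it (closer to North at 9) go to North, those right go to South.
  Lakeside at 4 (w=200) → North
  Hillcrest at 8 (w=50) → North
  Riverbend at 9 (w=350) → North
  Midtown at 28 (w=7) → North
  Eastvale at 65 (w=30) → South
  Southcross at 67 (w=20) → South
  Westmoor at 89 (w=60) → South
  Northgate at 90 (w=350) → South
North captures 607; South captures 460.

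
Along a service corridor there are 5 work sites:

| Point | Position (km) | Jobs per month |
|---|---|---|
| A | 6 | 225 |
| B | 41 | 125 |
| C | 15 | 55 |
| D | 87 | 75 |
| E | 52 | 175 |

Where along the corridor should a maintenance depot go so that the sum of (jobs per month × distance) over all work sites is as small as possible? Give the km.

x = 41

For a sum of weighted absolute distances on a line, the optimum is the weighted median (not the mean). Total weight W = 655; half-weight = 327.5.
Sort by position and accumulate weight:
  km 6 (A, w=225) → cum 225
  km 15 (C, w=55) → cum 280
  km 41 (B, w=125) → cum 405  ≥ 327.5 → median here
  km 52 (E, w=175) → cum 580
  km 87 (D, w=75) → cum 655
Optimal location: km 41.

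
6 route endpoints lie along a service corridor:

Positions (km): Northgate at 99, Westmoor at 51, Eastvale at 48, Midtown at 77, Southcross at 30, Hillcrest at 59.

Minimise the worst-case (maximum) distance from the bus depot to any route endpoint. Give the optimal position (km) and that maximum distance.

The 1-center on a line is the midpoint of the two extreme points: leftmost at 30, rightmost at 99.
Optimal location = (30 + 99)/2 = 64.5; maximum distance = (99 − 30)/2 = 34.5.

location 64.5, max distance 34.5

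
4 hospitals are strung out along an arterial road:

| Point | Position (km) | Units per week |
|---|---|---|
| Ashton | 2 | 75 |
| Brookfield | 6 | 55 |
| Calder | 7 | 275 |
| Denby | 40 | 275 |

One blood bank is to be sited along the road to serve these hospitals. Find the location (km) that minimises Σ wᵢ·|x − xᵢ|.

x = 7

For a sum of weighted absolute distances on a line, the optimum is the weighted median (not the mean). Total weight W = 680; half-weight = 340.
Sort by position and accumulate weight:
  km 2 (Ashton, w=75) → cum 75
  km 6 (Brookfield, w=55) → cum 130
  km 7 (Calder, w=275) → cum 405  ≥ 340 → median here
  km 40 (Denby, w=275) → cum 680
Optimal location: km 7.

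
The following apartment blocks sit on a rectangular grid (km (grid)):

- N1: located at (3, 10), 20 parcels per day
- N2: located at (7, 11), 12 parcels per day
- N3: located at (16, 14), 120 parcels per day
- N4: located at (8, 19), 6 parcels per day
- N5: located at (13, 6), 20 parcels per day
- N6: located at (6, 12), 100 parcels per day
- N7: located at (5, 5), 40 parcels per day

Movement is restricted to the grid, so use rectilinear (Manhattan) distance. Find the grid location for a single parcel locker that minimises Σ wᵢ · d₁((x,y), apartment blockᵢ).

(6, 12)

Manhattan distance separates: Σwᵢ(|x−xᵢ|+|y−yᵢ|) = Σwᵢ|x−xᵢ| + Σwᵢ|y−yᵢ|, so x and y are optimised independently as 1-D weighted medians.
Total weight W = 318; half = 159.
x-coordinate, sorted with cumulative weight:
  x=3 (N1, w=20) cum 20
  x=5 (N7, w=40) cum 60
  x=6 (N6, w=100) cum 160  ← median
  x=7 (N2, w=12) cum 172
  x=8 (N4, w=6) cum 178
  x=13 (N5, w=20) cum 198
  x=16 (N3, w=120) cum 318
⇒ x* = 6
y-coordinate, sorted with cumulative weight:
  y=5 (N7, w=40) cum 40
  y=6 (N5, w=20) cum 60
  y=10 (N1, w=20) cum 80
  y=11 (N2, w=12) cum 92
  y=12 (N6, w=100) cum 192  ← median
  y=14 (N3, w=120) cum 312
  y=19 (N4, w=6) cum 318
⇒ y* = 12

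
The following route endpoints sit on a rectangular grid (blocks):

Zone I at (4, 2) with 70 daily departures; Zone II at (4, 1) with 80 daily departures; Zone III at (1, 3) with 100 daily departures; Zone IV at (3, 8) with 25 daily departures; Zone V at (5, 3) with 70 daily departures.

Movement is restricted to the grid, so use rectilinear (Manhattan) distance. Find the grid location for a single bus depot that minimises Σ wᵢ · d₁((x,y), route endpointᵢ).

Manhattan distance separates: Σwᵢ(|x−xᵢ|+|y−yᵢ|) = Σwᵢ|x−xᵢ| + Σwᵢ|y−yᵢ|, so x and y are optimised independently as 1-D weighted medians.
Total weight W = 345; half = 172.5.
x-coordinate, sorted with cumulative weight:
  x=1 (Zone III, w=100) cum 100
  x=3 (Zone IV, w=25) cum 125
  x=4 (Zone I, w=70) cum 195  ← median
  x=4 (Zone II, w=80) cum 275
  x=5 (Zone V, w=70) cum 345
⇒ x* = 4
y-coordinate, sorted with cumulative weight:
  y=1 (Zone II, w=80) cum 80
  y=2 (Zone I, w=70) cum 150
  y=3 (Zone III, w=100) cum 250  ← median
  y=3 (Zone V, w=70) cum 320
  y=8 (Zone IV, w=25) cum 345
⇒ y* = 3

(4, 3)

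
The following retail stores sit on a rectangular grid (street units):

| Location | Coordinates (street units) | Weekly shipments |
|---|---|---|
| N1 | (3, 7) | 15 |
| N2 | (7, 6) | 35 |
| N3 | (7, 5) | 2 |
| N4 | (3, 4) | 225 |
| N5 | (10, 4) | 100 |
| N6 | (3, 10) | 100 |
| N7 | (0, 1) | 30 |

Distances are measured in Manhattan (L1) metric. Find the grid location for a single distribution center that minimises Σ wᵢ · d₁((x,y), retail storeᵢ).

Manhattan distance separates: Σwᵢ(|x−xᵢ|+|y−yᵢ|) = Σwᵢ|x−xᵢ| + Σwᵢ|y−yᵢ|, so x and y are optimised independently as 1-D weighted medians.
Total weight W = 507; half = 253.5.
x-coordinate, sorted with cumulative weight:
  x=0 (N7, w=30) cum 30
  x=3 (N1, w=15) cum 45
  x=3 (N4, w=225) cum 270  ← median
  x=3 (N6, w=100) cum 370
  x=7 (N2, w=35) cum 405
  x=7 (N3, w=2) cum 407
  x=10 (N5, w=100) cum 507
⇒ x* = 3
y-coordinate, sorted with cumulative weight:
  y=1 (N7, w=30) cum 30
  y=4 (N4, w=225) cum 255  ← median
  y=4 (N5, w=100) cum 355
  y=5 (N3, w=2) cum 357
  y=6 (N2, w=35) cum 392
  y=7 (N1, w=15) cum 407
  y=10 (N6, w=100) cum 507
⇒ y* = 4

(3, 4)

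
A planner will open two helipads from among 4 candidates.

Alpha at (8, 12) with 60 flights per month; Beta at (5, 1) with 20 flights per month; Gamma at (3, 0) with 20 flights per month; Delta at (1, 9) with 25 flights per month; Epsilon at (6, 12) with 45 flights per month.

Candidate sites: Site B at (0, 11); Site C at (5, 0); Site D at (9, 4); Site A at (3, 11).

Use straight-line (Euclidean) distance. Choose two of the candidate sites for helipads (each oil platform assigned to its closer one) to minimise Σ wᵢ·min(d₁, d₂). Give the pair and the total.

Evaluate every pair (each demand assigned to the nearer of the two):
  {Site C, Site A}: total = 579.0
  {Site D, Site A}: total = 763.2
  {Site B, Site C}: total = 873.4
  {Site B, Site A}: total = 928.1
  {Site B, Site D}: total = 1057.6
  {Site C, Site D}: total = 1164.1
Best pair: {Site C, Site A} with total 579.0.

{Site C, Site A}, total 579.0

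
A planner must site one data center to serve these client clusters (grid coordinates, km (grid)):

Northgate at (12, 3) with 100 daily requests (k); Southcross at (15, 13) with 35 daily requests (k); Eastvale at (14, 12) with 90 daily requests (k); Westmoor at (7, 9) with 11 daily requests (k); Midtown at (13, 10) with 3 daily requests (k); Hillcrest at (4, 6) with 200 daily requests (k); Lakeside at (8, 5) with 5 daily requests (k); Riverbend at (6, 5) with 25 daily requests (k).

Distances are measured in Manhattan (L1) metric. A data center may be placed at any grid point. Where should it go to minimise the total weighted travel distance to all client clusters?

Manhattan distance separates: Σwᵢ(|x−xᵢ|+|y−yᵢ|) = Σwᵢ|x−xᵢ| + Σwᵢ|y−yᵢ|, so x and y are optimised independently as 1-D weighted medians.
Total weight W = 469; half = 234.5.
x-coordinate, sorted with cumulative weight:
  x=4 (Hillcrest, w=200) cum 200
  x=6 (Riverbend, w=25) cum 225
  x=7 (Westmoor, w=11) cum 236  ← median
  x=8 (Lakeside, w=5) cum 241
  x=12 (Northgate, w=100) cum 341
  x=13 (Midtown, w=3) cum 344
  x=14 (Eastvale, w=90) cum 434
  x=15 (Southcross, w=35) cum 469
⇒ x* = 7
y-coordinate, sorted with cumulative weight:
  y=3 (Northgate, w=100) cum 100
  y=5 (Lakeside, w=5) cum 105
  y=5 (Riverbend, w=25) cum 130
  y=6 (Hillcrest, w=200) cum 330  ← median
  y=9 (Westmoor, w=11) cum 341
  y=10 (Midtown, w=3) cum 344
  y=12 (Eastvale, w=90) cum 434
  y=13 (Southcross, w=35) cum 469
⇒ y* = 6

(7, 6)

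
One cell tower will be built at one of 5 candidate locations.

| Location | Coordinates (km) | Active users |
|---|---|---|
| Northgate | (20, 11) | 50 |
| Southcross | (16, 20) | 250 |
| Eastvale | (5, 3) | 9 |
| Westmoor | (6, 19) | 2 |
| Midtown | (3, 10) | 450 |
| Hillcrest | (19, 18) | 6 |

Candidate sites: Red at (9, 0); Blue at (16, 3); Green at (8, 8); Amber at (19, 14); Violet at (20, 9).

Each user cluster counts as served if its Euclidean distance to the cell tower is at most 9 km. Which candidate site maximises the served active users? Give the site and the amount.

Green, covering 459

Coverage radius r = 9 km; a point is covered iff (Δx)²+(Δy)² ≤ 9² = 81.
  Red (9, 0): covers {Eastvale} → 9
  Blue (16, 3): covers {Northgate} → 50
  Green (8, 8): covers {Eastvale, Midtown} → 459
  Amber (19, 14): covers {Northgate, Southcross, Hillcrest} → 306
  Violet (20, 9): covers {Northgate} → 50
Maximum coverage at Green: 459 active users.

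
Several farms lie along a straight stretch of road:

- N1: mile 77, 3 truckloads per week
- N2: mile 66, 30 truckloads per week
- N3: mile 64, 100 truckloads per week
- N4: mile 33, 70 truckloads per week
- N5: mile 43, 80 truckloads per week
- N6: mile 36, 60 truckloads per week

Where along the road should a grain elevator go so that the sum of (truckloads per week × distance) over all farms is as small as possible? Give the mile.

For a sum of weighted absolute distances on a line, the optimum is the weighted median (not the mean). Total weight W = 343; half-weight = 171.5.
Sort by position and accumulate weight:
  mile 33 (N4, w=70) → cum 70
  mile 36 (N6, w=60) → cum 130
  mile 43 (N5, w=80) → cum 210  ≥ 171.5 → median here
  mile 64 (N3, w=100) → cum 310
  mile 66 (N2, w=30) → cum 340
  mile 77 (N1, w=3) → cum 343
Optimal location: mile 43.

x = 43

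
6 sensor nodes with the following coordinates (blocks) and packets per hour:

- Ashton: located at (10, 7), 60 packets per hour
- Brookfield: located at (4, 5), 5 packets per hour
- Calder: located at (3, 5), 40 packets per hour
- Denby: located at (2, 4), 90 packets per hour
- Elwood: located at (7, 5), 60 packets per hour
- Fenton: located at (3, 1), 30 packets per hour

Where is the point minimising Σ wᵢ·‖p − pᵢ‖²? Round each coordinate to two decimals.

The minimiser of Σwᵢ‖p−pᵢ‖² is the weighted centroid p* = (Σwᵢpᵢ)/(Σwᵢ).
Σwᵢ = 285.
Σwᵢxᵢ = 60·10 + 5·4 + 40·3 + 90·2 + 60·7 + 30·3 = 1430.
Σwᵢyᵢ = 60·7 + 5·5 + 40·5 + 90·4 + 60·5 + 30·1 = 1335.
x* = 1430/285 = 5.02, y* = 1335/285 = 4.68.

(5.02, 4.68)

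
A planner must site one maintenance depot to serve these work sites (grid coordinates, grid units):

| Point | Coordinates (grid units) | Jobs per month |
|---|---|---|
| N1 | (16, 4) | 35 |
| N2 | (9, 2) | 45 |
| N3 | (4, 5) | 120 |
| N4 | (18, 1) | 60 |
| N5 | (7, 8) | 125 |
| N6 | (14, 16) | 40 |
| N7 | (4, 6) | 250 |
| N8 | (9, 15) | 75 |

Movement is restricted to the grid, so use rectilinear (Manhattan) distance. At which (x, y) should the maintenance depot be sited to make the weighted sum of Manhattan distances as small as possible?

Manhattan distance separates: Σwᵢ(|x−xᵢ|+|y−yᵢ|) = Σwᵢ|x−xᵢ| + Σwᵢ|y−yᵢ|, so x and y are optimised independently as 1-D weighted medians.
Total weight W = 750; half = 375.
x-coordinate, sorted with cumulative weight:
  x=4 (N3, w=120) cum 120
  x=4 (N7, w=250) cum 370
  x=7 (N5, w=125) cum 495  ← median
  x=9 (N2, w=45) cum 540
  x=9 (N8, w=75) cum 615
  x=14 (N6, w=40) cum 655
  x=16 (N1, w=35) cum 690
  x=18 (N4, w=60) cum 750
⇒ x* = 7
y-coordinate, sorted with cumulative weight:
  y=1 (N4, w=60) cum 60
  y=2 (N2, w=45) cum 105
  y=4 (N1, w=35) cum 140
  y=5 (N3, w=120) cum 260
  y=6 (N7, w=250) cum 510  ← median
  y=8 (N5, w=125) cum 635
  y=15 (N8, w=75) cum 710
  y=16 (N6, w=40) cum 750
⇒ y* = 6

(7, 6)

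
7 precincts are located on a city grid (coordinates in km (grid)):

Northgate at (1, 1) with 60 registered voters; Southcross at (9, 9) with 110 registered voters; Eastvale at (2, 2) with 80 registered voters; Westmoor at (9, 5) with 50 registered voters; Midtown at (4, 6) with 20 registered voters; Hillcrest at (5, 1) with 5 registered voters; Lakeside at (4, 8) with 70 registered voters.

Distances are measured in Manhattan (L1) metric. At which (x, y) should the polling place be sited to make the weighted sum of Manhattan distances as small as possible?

Manhattan distance separates: Σwᵢ(|x−xᵢ|+|y−yᵢ|) = Σwᵢ|x−xᵢ| + Σwᵢ|y−yᵢ|, so x and y are optimised independently as 1-D weighted medians.
Total weight W = 395; half = 197.5.
x-coordinate, sorted with cumulative weight:
  x=1 (Northgate, w=60) cum 60
  x=2 (Eastvale, w=80) cum 140
  x=4 (Midtown, w=20) cum 160
  x=4 (Lakeside, w=70) cum 230  ← median
  x=5 (Hillcrest, w=5) cum 235
  x=9 (Southcross, w=110) cum 345
  x=9 (Westmoor, w=50) cum 395
⇒ x* = 4
y-coordinate, sorted with cumulative weight:
  y=1 (Northgate, w=60) cum 60
  y=1 (Hillcrest, w=5) cum 65
  y=2 (Eastvale, w=80) cum 145
  y=5 (Westmoor, w=50) cum 195
  y=6 (Midtown, w=20) cum 215  ← median
  y=8 (Lakeside, w=70) cum 285
  y=9 (Southcross, w=110) cum 395
⇒ y* = 6

(4, 6)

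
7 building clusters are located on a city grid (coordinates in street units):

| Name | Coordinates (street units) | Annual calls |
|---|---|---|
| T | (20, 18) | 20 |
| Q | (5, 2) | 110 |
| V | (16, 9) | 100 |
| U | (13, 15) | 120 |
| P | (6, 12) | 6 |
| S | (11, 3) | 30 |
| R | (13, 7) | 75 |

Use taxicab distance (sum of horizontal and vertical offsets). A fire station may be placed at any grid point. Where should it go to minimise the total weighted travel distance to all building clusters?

Manhattan distance separates: Σwᵢ(|x−xᵢ|+|y−yᵢ|) = Σwᵢ|x−xᵢ| + Σwᵢ|y−yᵢ|, so x and y are optimised independently as 1-D weighted medians.
Total weight W = 461; half = 230.5.
x-coordinate, sorted with cumulative weight:
  x=5 (Q, w=110) cum 110
  x=6 (P, w=6) cum 116
  x=11 (S, w=30) cum 146
  x=13 (U, w=120) cum 266  ← median
  x=13 (R, w=75) cum 341
  x=16 (V, w=100) cum 441
  x=20 (T, w=20) cum 461
⇒ x* = 13
y-coordinate, sorted with cumulative weight:
  y=2 (Q, w=110) cum 110
  y=3 (S, w=30) cum 140
  y=7 (R, w=75) cum 215
  y=9 (V, w=100) cum 315  ← median
  y=12 (P, w=6) cum 321
  y=15 (U, w=120) cum 441
  y=18 (T, w=20) cum 461
⇒ y* = 9

(13, 9)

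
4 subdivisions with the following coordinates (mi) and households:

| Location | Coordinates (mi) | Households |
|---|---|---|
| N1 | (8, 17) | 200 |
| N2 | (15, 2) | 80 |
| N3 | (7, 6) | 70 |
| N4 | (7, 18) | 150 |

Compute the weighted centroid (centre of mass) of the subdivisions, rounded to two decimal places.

(8.68, 13.36)

The minimiser of Σwᵢ‖p−pᵢ‖² is the weighted centroid p* = (Σwᵢpᵢ)/(Σwᵢ).
Σwᵢ = 500.
Σwᵢxᵢ = 200·8 + 80·15 + 70·7 + 150·7 = 4340.
Σwᵢyᵢ = 200·17 + 80·2 + 70·6 + 150·18 = 6680.
x* = 4340/500 = 8.68, y* = 6680/500 = 13.36.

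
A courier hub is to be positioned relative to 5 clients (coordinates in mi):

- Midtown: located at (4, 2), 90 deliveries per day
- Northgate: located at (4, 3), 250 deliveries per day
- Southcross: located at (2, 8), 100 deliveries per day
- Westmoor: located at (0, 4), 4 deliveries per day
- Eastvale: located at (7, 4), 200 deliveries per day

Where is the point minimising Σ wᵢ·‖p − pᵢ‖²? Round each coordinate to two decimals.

The minimiser of Σwᵢ‖p−pᵢ‖² is the weighted centroid p* = (Σwᵢpᵢ)/(Σwᵢ).
Σwᵢ = 644.
Σwᵢxᵢ = 90·4 + 250·4 + 100·2 + 4·0 + 200·7 = 2960.
Σwᵢyᵢ = 90·2 + 250·3 + 100·8 + 4·4 + 200·4 = 2546.
x* = 2960/644 = 4.60, y* = 2546/644 = 3.95.

(4.60, 3.95)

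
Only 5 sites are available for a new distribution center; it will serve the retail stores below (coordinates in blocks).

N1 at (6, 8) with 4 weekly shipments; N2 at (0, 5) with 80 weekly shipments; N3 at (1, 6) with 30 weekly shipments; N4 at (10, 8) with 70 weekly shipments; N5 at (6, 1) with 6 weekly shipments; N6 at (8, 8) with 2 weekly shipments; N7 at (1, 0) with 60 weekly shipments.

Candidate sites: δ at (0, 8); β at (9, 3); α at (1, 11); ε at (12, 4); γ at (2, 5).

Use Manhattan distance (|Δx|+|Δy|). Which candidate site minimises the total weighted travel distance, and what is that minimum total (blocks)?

γ, total 1444 blocks

Total weighted distance at each candidate:
  δ (0, 8): total = 1688
  β (9, 3): total = 2364
  α (1, 11): total = 2352
  ε (12, 4): total = 2860
  γ (2, 5): total = 1444
Minimum is at γ with total 1444 blocks.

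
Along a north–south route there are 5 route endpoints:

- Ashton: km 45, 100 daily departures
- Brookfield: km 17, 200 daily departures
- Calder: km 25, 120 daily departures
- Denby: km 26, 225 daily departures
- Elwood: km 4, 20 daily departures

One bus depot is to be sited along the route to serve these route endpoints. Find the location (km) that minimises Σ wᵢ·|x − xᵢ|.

x = 25

For a sum of weighted absolute distances on a line, the optimum is the weighted median (not the mean). Total weight W = 665; half-weight = 332.5.
Sort by position and accumulate weight:
  km 4 (Elwood, w=20) → cum 20
  km 17 (Brookfield, w=200) → cum 220
  km 25 (Calder, w=120) → cum 340  ≥ 332.5 → median here
  km 26 (Denby, w=225) → cum 565
  km 45 (Ashton, w=100) → cum 665
Optimal location: km 25.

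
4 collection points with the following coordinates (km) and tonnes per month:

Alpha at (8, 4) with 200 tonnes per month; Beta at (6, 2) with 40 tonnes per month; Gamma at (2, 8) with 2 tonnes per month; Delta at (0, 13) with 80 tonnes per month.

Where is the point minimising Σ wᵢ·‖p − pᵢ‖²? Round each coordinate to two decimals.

The minimiser of Σwᵢ‖p−pᵢ‖² is the weighted centroid p* = (Σwᵢpᵢ)/(Σwᵢ).
Σwᵢ = 322.
Σwᵢxᵢ = 200·8 + 40·6 + 2·2 + 80·0 = 1844.
Σwᵢyᵢ = 200·4 + 40·2 + 2·8 + 80·13 = 1936.
x* = 1844/322 = 5.73, y* = 1936/322 = 6.01.

(5.73, 6.01)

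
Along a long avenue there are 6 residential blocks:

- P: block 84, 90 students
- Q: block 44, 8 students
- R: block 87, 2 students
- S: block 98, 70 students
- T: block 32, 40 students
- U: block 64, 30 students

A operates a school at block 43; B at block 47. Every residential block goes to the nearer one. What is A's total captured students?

The indifferent point is the midpoint (43+47)/2 = 45; residential blocks left of it (closer to A at 43) go to A, those right go to B.
  T at 32 (w=40) → A
  Q at 44 (w=8) → A
  U at 64 (w=30) → B
  P at 84 (w=90) → B
  R at 87 (w=2) → B
  S at 98 (w=70) → B
A captures 48; B captures 192.

48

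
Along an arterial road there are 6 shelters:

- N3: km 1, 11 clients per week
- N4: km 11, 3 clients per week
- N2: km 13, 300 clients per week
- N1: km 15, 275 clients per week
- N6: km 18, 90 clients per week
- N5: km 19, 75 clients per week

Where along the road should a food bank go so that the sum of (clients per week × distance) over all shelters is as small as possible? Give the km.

For a sum of weighted absolute distances on a line, the optimum is the weighted median (not the mean). Total weight W = 754; half-weight = 377.
Sort by position and accumulate weight:
  km 1 (N3, w=11) → cum 11
  km 11 (N4, w=3) → cum 14
  km 13 (N2, w=300) → cum 314
  km 15 (N1, w=275) → cum 589  ≥ 377 → median here
  km 18 (N6, w=90) → cum 679
  km 19 (N5, w=75) → cum 754
Optimal location: km 15.

x = 15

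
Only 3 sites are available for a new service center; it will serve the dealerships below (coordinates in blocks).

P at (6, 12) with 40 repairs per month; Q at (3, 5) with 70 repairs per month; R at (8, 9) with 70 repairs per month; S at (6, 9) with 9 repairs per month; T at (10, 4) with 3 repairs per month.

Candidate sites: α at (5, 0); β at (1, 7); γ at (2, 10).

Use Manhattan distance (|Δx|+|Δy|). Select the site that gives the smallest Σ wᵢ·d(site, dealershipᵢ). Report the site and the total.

Total weighted distance at each candidate:
  α (5, 0): total = 1967
  β (1, 7): total = 1409
  γ (2, 10): total = 1237
Minimum is at γ with total 1237 blocks.

γ, total 1237 blocks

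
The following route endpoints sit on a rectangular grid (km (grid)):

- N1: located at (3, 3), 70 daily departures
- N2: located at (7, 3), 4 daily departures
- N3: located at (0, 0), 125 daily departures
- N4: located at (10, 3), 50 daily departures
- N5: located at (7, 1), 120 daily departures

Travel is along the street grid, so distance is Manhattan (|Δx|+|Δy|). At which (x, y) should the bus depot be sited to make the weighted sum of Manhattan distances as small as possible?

Manhattan distance separates: Σwᵢ(|x−xᵢ|+|y−yᵢ|) = Σwᵢ|x−xᵢ| + Σwᵢ|y−yᵢ|, so x and y are optimised independently as 1-D weighted medians.
Total weight W = 369; half = 184.5.
x-coordinate, sorted with cumulative weight:
  x=0 (N3, w=125) cum 125
  x=3 (N1, w=70) cum 195  ← median
  x=7 (N2, w=4) cum 199
  x=7 (N5, w=120) cum 319
  x=10 (N4, w=50) cum 369
⇒ x* = 3
y-coordinate, sorted with cumulative weight:
  y=0 (N3, w=125) cum 125
  y=1 (N5, w=120) cum 245  ← median
  y=3 (N1, w=70) cum 315
  y=3 (N2, w=4) cum 319
  y=3 (N4, w=50) cum 369
⇒ y* = 1

(3, 1)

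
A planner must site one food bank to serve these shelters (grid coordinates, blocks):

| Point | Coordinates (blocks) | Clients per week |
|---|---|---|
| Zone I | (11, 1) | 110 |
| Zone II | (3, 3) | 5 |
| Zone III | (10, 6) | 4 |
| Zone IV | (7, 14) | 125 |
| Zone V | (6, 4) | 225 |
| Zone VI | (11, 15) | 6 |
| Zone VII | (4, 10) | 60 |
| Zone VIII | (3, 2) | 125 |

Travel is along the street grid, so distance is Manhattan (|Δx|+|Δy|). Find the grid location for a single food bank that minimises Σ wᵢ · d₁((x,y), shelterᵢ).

(6, 4)

Manhattan distance separates: Σwᵢ(|x−xᵢ|+|y−yᵢ|) = Σwᵢ|x−xᵢ| + Σwᵢ|y−yᵢ|, so x and y are optimised independently as 1-D weighted medians.
Total weight W = 660; half = 330.
x-coordinate, sorted with cumulative weight:
  x=3 (Zone II, w=5) cum 5
  x=3 (Zone VIII, w=125) cum 130
  x=4 (Zone VII, w=60) cum 190
  x=6 (Zone V, w=225) cum 415  ← median
  x=7 (Zone IV, w=125) cum 540
  x=10 (Zone III, w=4) cum 544
  x=11 (Zone I, w=110) cum 654
  x=11 (Zone VI, w=6) cum 660
⇒ x* = 6
y-coordinate, sorted with cumulative weight:
  y=1 (Zone I, w=110) cum 110
  y=2 (Zone VIII, w=125) cum 235
  y=3 (Zone II, w=5) cum 240
  y=4 (Zone V, w=225) cum 465  ← median
  y=6 (Zone III, w=4) cum 469
  y=10 (Zone VII, w=60) cum 529
  y=14 (Zone IV, w=125) cum 654
  y=15 (Zone VI, w=6) cum 660
⇒ y* = 4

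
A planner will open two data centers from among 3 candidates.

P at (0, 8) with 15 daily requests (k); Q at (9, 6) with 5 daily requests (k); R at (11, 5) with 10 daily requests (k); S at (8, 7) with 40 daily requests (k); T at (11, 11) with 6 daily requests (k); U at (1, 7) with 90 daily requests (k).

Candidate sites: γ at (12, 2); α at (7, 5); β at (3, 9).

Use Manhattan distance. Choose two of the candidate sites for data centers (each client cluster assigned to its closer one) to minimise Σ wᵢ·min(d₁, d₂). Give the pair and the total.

Evaluate every pair (each demand assigned to the nearer of the two):
  {α, β}: total = 655
  {γ, β}: total = 835
  {γ, α}: total = 1105
Best pair: {α, β} with total 655.

{α, β}, total 655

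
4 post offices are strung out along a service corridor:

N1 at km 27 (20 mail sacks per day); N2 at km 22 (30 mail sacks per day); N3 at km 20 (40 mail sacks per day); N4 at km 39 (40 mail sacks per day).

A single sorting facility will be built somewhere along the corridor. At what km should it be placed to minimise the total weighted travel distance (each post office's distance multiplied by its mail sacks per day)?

x = 22

For a sum of weighted absolute distances on a line, the optimum is the weighted median (not the mean). Total weight W = 130; half-weight = 65.
Sort by position and accumulate weight:
  km 20 (N3, w=40) → cum 40
  km 22 (N2, w=30) → cum 70  ≥ 65 → median here
  km 27 (N1, w=20) → cum 90
  km 39 (N4, w=40) → cum 130
Optimal location: km 22.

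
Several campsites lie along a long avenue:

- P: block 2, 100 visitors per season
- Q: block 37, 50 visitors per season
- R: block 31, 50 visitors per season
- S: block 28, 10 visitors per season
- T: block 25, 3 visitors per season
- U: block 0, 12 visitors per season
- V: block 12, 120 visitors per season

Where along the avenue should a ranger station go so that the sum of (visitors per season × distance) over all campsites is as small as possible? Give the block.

For a sum of weighted absolute distances on a line, the optimum is the weighted median (not the mean). Total weight W = 345; half-weight = 172.5.
Sort by position and accumulate weight:
  block 0 (U, w=12) → cum 12
  block 2 (P, w=100) → cum 112
  block 12 (V, w=120) → cum 232  ≥ 172.5 → median here
  block 25 (T, w=3) → cum 235
  block 28 (S, w=10) → cum 245
  block 31 (R, w=50) → cum 295
  block 37 (Q, w=50) → cum 345
Optimal location: block 12.

x = 12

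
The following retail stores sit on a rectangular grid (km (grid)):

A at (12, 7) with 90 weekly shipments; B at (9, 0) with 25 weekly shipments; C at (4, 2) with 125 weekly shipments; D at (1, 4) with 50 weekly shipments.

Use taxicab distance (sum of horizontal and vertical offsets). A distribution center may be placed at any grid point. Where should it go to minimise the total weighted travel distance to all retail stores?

(4, 2)

Manhattan distance separates: Σwᵢ(|x−xᵢ|+|y−yᵢ|) = Σwᵢ|x−xᵢ| + Σwᵢ|y−yᵢ|, so x and y are optimised independently as 1-D weighted medians.
Total weight W = 290; half = 145.
x-coordinate, sorted with cumulative weight:
  x=1 (D, w=50) cum 50
  x=4 (C, w=125) cum 175  ← median
  x=9 (B, w=25) cum 200
  x=12 (A, w=90) cum 290
⇒ x* = 4
y-coordinate, sorted with cumulative weight:
  y=0 (B, w=25) cum 25
  y=2 (C, w=125) cum 150  ← median
  y=4 (D, w=50) cum 200
  y=7 (A, w=90) cum 290
⇒ y* = 2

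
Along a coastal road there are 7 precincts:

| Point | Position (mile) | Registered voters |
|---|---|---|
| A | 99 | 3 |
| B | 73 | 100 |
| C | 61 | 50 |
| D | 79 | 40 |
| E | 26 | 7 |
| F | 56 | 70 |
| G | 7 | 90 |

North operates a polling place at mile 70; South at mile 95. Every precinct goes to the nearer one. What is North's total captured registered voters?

357

The indifferent point is the midpoint (70+95)/2 = 82.5; precincts left of it (closer to North at 70) go to North, those right go to South.
  G at 7 (w=90) → North
  E at 26 (w=7) → North
  F at 56 (w=70) → North
  C at 61 (w=50) → North
  B at 73 (w=100) → North
  D at 79 (w=40) → North
  A at 99 (w=3) → South
North captures 357; South captures 3.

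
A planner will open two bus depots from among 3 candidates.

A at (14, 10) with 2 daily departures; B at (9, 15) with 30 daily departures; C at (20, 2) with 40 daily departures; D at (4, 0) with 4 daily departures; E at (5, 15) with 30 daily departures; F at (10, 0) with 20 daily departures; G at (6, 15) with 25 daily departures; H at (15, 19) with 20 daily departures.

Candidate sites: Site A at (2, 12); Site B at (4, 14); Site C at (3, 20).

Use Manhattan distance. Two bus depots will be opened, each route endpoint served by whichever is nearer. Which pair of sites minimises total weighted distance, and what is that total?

Evaluate every pair (each demand assigned to the nearer of the two):
  {Site B, Site C}: total = 2179
  {Site A, Site B}: total = 2239
  {Site A, Site C}: total = 2519
Best pair: {Site B, Site C} with total 2179.

{Site B, Site C}, total 2179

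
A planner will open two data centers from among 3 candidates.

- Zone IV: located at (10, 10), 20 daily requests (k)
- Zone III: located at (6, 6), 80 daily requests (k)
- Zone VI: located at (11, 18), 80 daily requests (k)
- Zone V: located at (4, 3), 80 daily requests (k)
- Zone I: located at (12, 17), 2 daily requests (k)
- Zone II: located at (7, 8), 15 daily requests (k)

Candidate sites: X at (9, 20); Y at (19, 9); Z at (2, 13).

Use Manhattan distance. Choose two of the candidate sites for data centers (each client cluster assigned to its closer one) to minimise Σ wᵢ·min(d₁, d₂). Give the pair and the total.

Evaluate every pair (each demand assigned to the nearer of the two):
  {X, Z}: total = 2542
  {Y, Z}: total = 3338
  {X, Y}: total = 3687
Best pair: {X, Z} with total 2542.

{X, Z}, total 2542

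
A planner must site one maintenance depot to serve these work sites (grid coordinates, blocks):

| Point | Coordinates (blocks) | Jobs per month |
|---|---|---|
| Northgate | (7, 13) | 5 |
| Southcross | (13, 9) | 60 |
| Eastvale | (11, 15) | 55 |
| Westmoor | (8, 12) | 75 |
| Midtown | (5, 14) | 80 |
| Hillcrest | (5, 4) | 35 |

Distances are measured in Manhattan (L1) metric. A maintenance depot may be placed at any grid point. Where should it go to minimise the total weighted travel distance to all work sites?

(8, 12)

Manhattan distance separates: Σwᵢ(|x−xᵢ|+|y−yᵢ|) = Σwᵢ|x−xᵢ| + Σwᵢ|y−yᵢ|, so x and y are optimised independently as 1-D weighted medians.
Total weight W = 310; half = 155.
x-coordinate, sorted with cumulative weight:
  x=5 (Midtown, w=80) cum 80
  x=5 (Hillcrest, w=35) cum 115
  x=7 (Northgate, w=5) cum 120
  x=8 (Westmoor, w=75) cum 195  ← median
  x=11 (Eastvale, w=55) cum 250
  x=13 (Southcross, w=60) cum 310
⇒ x* = 8
y-coordinate, sorted with cumulative weight:
  y=4 (Hillcrest, w=35) cum 35
  y=9 (Southcross, w=60) cum 95
  y=12 (Westmoor, w=75) cum 170  ← median
  y=13 (Northgate, w=5) cum 175
  y=14 (Midtown, w=80) cum 255
  y=15 (Eastvale, w=55) cum 310
⇒ y* = 12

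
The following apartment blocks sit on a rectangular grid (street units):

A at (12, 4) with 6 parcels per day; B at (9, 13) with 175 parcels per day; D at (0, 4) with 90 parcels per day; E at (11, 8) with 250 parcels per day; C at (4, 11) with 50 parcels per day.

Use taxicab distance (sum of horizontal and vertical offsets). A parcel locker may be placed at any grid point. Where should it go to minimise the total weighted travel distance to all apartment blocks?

(9, 8)

Manhattan distance separates: Σwᵢ(|x−xᵢ|+|y−yᵢ|) = Σwᵢ|x−xᵢ| + Σwᵢ|y−yᵢ|, so x and y are optimised independently as 1-D weighted medians.
Total weight W = 571; half = 285.5.
x-coordinate, sorted with cumulative weight:
  x=0 (D, w=90) cum 90
  x=4 (C, w=50) cum 140
  x=9 (B, w=175) cum 315  ← median
  x=11 (E, w=250) cum 565
  x=12 (A, w=6) cum 571
⇒ x* = 9
y-coordinate, sorted with cumulative weight:
  y=4 (A, w=6) cum 6
  y=4 (D, w=90) cum 96
  y=8 (E, w=250) cum 346  ← median
  y=11 (C, w=50) cum 396
  y=13 (B, w=175) cum 571
⇒ y* = 8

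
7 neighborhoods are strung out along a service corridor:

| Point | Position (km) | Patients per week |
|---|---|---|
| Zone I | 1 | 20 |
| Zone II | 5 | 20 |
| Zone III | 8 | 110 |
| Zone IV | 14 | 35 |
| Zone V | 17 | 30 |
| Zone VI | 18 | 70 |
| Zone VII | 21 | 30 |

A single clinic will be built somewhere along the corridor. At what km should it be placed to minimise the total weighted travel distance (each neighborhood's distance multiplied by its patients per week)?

x = 14

For a sum of weighted absolute distances on a line, the optimum is the weighted median (not the mean). Total weight W = 315; half-weight = 157.5.
Sort by position and accumulate weight:
  km 1 (Zone I, w=20) → cum 20
  km 5 (Zone II, w=20) → cum 40
  km 8 (Zone III, w=110) → cum 150
  km 14 (Zone IV, w=35) → cum 185  ≥ 157.5 → median here
  km 17 (Zone V, w=30) → cum 215
  km 18 (Zone VI, w=70) → cum 285
  km 21 (Zone VII, w=30) → cum 315
Optimal location: km 14.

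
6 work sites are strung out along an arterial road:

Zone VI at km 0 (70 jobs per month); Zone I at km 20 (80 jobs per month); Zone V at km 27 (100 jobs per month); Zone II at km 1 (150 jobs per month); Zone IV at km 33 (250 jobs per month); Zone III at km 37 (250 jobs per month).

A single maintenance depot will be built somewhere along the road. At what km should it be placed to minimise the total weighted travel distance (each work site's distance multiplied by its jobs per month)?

x = 33

For a sum of weighted absolute distances on a line, the optimum is the weighted median (not the mean). Total weight W = 900; half-weight = 450.
Sort by position and accumulate weight:
  km 0 (Zone VI, w=70) → cum 70
  km 1 (Zone II, w=150) → cum 220
  km 20 (Zone I, w=80) → cum 300
  km 27 (Zone V, w=100) → cum 400
  km 33 (Zone IV, w=250) → cum 650  ≥ 450 → median here
  km 37 (Zone III, w=250) → cum 900
Optimal location: km 33.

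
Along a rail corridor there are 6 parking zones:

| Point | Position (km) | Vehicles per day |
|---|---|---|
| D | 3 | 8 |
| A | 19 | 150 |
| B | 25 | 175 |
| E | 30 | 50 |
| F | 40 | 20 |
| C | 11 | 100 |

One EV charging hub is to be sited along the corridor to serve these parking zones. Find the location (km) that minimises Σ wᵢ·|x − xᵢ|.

x = 19

For a sum of weighted absolute distances on a line, the optimum is the weighted median (not the mean). Total weight W = 503; half-weight = 251.5.
Sort by position and accumulate weight:
  km 3 (D, w=8) → cum 8
  km 11 (C, w=100) → cum 108
  km 19 (A, w=150) → cum 258  ≥ 251.5 → median here
  km 25 (B, w=175) → cum 433
  km 30 (E, w=50) → cum 483
  km 40 (F, w=20) → cum 503
Optimal location: km 19.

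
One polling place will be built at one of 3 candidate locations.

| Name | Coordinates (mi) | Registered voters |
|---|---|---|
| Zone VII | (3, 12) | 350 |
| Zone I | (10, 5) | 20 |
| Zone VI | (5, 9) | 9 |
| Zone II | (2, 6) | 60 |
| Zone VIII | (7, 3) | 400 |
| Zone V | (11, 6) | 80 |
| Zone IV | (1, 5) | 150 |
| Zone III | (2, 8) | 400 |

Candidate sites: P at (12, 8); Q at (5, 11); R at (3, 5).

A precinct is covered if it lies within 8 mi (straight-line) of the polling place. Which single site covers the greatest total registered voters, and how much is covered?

Coverage radius r = 8 mi; a point is covered iff (Δx)²+(Δy)² ≤ 8² = 64.
  P (12, 8): covers {Zone I, Zone VI, Zone VIII, Zone V} → 509
  Q (5, 11): covers {Zone VII, Zone I, Zone VI, Zone II, Zone V, Zone IV, Zone III} → 1069
  R (3, 5): covers {Zone VII, Zone I, Zone VI, Zone II, Zone VIII, Zone IV, Zone III} → 1389
Maximum coverage at R: 1389 registered voters.

R, covering 1389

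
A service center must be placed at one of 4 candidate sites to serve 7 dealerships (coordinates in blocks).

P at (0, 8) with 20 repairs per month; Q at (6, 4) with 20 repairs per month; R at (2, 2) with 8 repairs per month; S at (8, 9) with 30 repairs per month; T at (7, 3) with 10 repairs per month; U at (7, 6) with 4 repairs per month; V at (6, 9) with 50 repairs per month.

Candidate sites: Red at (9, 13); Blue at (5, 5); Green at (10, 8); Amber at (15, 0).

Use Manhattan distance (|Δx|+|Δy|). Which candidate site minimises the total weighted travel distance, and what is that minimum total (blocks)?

Total weighted distance at each candidate:
  Red (9, 13): total = 1320
  Blue (5, 5): total = 760
  Green (10, 8): total = 912
  Amber (15, 0): total = 2386
Minimum is at Blue with total 760 blocks.

Blue, total 760 blocks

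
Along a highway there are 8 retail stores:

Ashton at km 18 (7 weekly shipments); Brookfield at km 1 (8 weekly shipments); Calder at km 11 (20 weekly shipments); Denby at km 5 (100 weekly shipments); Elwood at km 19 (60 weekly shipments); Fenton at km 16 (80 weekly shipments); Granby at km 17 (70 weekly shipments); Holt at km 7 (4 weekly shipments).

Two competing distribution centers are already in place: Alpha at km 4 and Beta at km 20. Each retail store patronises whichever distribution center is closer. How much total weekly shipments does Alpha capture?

The indifferent point is the midpoint (4+20)/2 = 12; retail stores left of it (closer to Alpha at 4) go to Alpha, those right go to Beta.
  Brookfield at 1 (w=8) → Alpha
  Denby at 5 (w=100) → Alpha
  Holt at 7 (w=4) → Alpha
  Calder at 11 (w=20) → Alpha
  Fenton at 16 (w=80) → Beta
  Granby at 17 (w=70) → Beta
  Ashton at 18 (w=7) → Beta
  Elwood at 19 (w=60) → Beta
Alpha captures 132; Beta captures 217.

132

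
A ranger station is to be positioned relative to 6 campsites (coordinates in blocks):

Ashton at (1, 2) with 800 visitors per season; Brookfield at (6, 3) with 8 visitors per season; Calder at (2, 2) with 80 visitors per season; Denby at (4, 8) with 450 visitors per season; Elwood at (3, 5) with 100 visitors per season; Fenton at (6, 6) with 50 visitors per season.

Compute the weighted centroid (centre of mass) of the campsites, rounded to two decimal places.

The minimiser of Σwᵢ‖p−pᵢ‖² is the weighted centroid p* = (Σwᵢpᵢ)/(Σwᵢ).
Σwᵢ = 1488.
Σwᵢxᵢ = 800·1 + 8·6 + 80·2 + 450·4 + 100·3 + 50·6 = 3408.
Σwᵢyᵢ = 800·2 + 8·3 + 80·2 + 450·8 + 100·5 + 50·6 = 6184.
x* = 3408/1488 = 2.29, y* = 6184/1488 = 4.16.

(2.29, 4.16)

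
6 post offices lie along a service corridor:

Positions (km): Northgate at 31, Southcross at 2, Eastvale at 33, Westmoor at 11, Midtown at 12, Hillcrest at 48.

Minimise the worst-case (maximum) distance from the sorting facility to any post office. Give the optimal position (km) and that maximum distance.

location 25, max distance 23

The 1-center on a line is the midpoint of the two extreme points: leftmost at 2, rightmost at 48.
Optimal location = (2 + 48)/2 = 25; maximum distance = (48 − 2)/2 = 23.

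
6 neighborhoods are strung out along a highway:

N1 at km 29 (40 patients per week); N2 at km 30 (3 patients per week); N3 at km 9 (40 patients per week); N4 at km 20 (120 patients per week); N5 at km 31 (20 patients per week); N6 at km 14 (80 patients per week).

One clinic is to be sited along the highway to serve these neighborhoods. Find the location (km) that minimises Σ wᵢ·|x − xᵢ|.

x = 20

For a sum of weighted absolute distances on a line, the optimum is the weighted median (not the mean). Total weight W = 303; half-weight = 151.5.
Sort by position and accumulate weight:
  km 9 (N3, w=40) → cum 40
  km 14 (N6, w=80) → cum 120
  km 20 (N4, w=120) → cum 240  ≥ 151.5 → median here
  km 29 (N1, w=40) → cum 280
  km 30 (N2, w=3) → cum 283
  km 31 (N5, w=20) → cum 303
Optimal location: km 20.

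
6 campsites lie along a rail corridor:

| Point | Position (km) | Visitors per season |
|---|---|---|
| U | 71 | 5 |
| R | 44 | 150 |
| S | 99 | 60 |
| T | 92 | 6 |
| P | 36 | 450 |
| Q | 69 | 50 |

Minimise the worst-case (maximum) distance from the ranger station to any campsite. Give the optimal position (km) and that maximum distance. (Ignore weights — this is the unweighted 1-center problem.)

location 67.5, max distance 31.5

The 1-center on a line is the midpoint of the two extreme points: leftmost at 36, rightmost at 99.
Optimal location = (36 + 99)/2 = 67.5; maximum distance = (99 − 36)/2 = 31.5.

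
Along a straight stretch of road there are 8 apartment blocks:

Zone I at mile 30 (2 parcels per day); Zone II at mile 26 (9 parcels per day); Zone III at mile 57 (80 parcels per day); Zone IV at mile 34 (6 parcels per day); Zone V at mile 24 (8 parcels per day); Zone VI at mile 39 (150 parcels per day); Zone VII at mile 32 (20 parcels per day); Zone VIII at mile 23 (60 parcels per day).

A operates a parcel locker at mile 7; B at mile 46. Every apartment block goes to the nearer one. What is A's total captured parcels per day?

77

The indifferent point is the midpoint (7+46)/2 = 26.5; apartment blocks left of it (closer to A at 7) go to A, those right go to B.
  Zone VIII at 23 (w=60) → A
  Zone V at 24 (w=8) → A
  Zone II at 26 (w=9) → A
  Zone I at 30 (w=2) → B
  Zone VII at 32 (w=20) → B
  Zone IV at 34 (w=6) → B
  Zone VI at 39 (w=150) → B
  Zone III at 57 (w=80) → B
A captures 77; B captures 258.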